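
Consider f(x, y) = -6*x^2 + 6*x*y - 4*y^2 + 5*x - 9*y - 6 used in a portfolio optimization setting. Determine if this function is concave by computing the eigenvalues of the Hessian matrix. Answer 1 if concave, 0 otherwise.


The Hessian of f(x,y) = -6*x^2 + 6*x*y - 4*y^2 + 5*x - 9*y - 6 is:
H = [[-12, 6], [6, -8]]
Trace = -12 - 8 = -20
Determinant = -12*-8 - (6)^2 = 60
Discriminant = (-20)^2 - 4*60 = 160.0
Eigenvalues: lambda_1 = -16.3246, lambda_2 = -3.6754
The function is concave.

1


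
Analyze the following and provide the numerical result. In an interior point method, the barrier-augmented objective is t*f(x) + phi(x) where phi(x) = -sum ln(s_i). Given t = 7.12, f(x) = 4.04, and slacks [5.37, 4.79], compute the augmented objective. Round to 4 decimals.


Step 1: Compute log-barrier.
ln values: [1.6808, 1.5665]
phi = -(1.6808 + 1.5665) = -3.2474
Step 2: Compute augmented objective.
t*f(x) = 7.12*4.04 = 28.7648
Total = 28.7648 - 3.2474 = 25.5174


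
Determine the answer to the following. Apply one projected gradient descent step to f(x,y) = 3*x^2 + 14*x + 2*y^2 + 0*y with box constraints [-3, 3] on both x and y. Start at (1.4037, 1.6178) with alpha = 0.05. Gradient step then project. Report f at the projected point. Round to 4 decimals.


Step 1: Compute gradient at (1.4037, 1.6178).
grad_x = 2*3*1.4037 + 14 = 22.4222
grad_y = 2*2*1.6178 + 0 = 6.4712
Step 2: Gradient step.
x_raw = 1.4037 - 0.05*22.4222 = 0.2826
y_raw = 1.6178 - 0.05*6.4712 = 1.2942
Step 3: Project onto [-3, 3].
x_proj = clip(0.2826) = 0.2826
y_proj = clip(1.2942) = 1.2942
Step 4: Evaluate f.
f(0.2826, 1.2942) = 7.5459


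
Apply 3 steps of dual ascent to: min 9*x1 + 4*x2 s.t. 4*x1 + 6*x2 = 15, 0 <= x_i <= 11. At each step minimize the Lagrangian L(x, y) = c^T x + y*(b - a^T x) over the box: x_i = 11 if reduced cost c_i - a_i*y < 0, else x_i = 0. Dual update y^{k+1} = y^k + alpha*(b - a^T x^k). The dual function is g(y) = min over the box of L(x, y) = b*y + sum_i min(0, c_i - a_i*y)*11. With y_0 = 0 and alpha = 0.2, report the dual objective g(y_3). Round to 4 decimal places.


Dual ascent for LP: min 9*x1 + 4*x2, 4*x1 + 6*x2 = 15, 0 <= x_i <= 11
Step 1: y^k = 0.0, reduced costs: (9.0, 4.0)
  x^k = (0.0, 0.0), subgradient = b - a^T x = 15.0
  y^{k+1} = 0.0 + 0.2*15.0 = 3.0
Step 2: y^k = 3.0, reduced costs: (-3.0, -14.0)
  x^k = (11.0, 11.0), subgradient = b - a^T x = -95.0
  y^{k+1} = 3.0 + 0.2*-95.0 = -16.0
Step 3: y^k = -16.0, reduced costs: (73.0, 100.0)
  x^k = (0.0, 0.0), subgradient = b - a^T x = 15.0
  y^{k+1} = -16.0 + 0.2*15.0 = -13.0
Dual objective at y_3 = -13.0: reduced costs (61.0, 82.0), box minimizer x = (0.0, 0.0)
g(y_3) = b*y + (c1 - a1*y)*x1 + (c2 - a2*y)*x2 = 15*(-13.0) + 61.0*0.0 + 82.0*0.0 = -195.0 + 0.0 + 0.0 = -195.0


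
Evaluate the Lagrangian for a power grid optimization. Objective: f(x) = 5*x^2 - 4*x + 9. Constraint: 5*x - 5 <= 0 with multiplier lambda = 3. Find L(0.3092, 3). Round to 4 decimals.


Step 1: Evaluate f(x).
f(0.3092) = 5*0.3092^2 - 4*0.3092 + 9 = 8.2412
Step 2: Evaluate g(x).
g(0.3092) = 5*0.3092 - 5 = -3.454
Step 3: Compute Lagrangian.
L = 8.2412 + 3*-3.454 = -2.1208


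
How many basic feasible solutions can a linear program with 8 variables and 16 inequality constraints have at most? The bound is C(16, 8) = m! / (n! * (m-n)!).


Each vertex corresponds to some choice of n active constraints out of m, so the number of vertices is at most C(m, n) = m! / (n!(m-n)!).
m = 16, n = 8
Numerator: 16 * 15 * 14 * 13 * 12 * 11 * 10 * 9
Denominator: 8! = 40320
C(16, 8) = 12870


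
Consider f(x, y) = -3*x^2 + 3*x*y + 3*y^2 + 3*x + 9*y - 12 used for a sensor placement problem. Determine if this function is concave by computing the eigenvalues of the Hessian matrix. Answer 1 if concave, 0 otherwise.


The Hessian of f(x,y) = -3*x^2 + 3*x*y + 3*y^2 + 3*x + 9*y - 12 is:
H = [[-6, 3], [3, 6]]
Trace = -6 + 6 = 0
Determinant = -6*6 - (3)^2 = -45
Discriminant = (0)^2 - 4*-45 = 180.0
Eigenvalues: lambda_1 = -6.7082, lambda_2 = 6.7082
The function is not concave.

0


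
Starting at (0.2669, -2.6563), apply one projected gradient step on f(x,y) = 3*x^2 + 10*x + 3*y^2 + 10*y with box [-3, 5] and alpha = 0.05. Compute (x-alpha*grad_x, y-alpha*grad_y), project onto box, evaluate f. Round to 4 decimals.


Step 1: Compute gradient at (0.2669, -2.6563).
grad_x = 2*3*0.2669 + 10 = 11.6014
grad_y = 2*3*-2.6563 + 10 = -5.9378
Step 2: Gradient step.
x_raw = 0.2669 - 0.05*11.6014 = -0.3132
y_raw = -2.6563 - 0.05*-5.9378 = -2.3594
Step 3: Project onto [-3, 5].
x_proj = clip(-0.3132) = -0.3132
y_proj = clip(-2.3594) = -2.3594
Step 4: Evaluate f.
f(-0.3132, -2.3594) = -9.7311


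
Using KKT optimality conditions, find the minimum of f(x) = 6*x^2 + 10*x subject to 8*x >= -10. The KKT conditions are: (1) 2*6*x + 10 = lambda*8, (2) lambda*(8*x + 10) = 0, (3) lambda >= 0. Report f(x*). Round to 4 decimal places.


Step 1: Try lambda = 0 (constraint inactive).
Stationarity: 2*6*x + 10 = 0
x* = -10/(2*6) = -5/6 = -0.8333 (rounded; the exact value -5/6 is used below)
Check constraint: 8*-0.8333 = -6.6664 >= -10 -- satisfied.
Step 2: Compute optimal value.
f(x*) = 6*(-5/6)^2 + 10*(-5/6) = -4.1667


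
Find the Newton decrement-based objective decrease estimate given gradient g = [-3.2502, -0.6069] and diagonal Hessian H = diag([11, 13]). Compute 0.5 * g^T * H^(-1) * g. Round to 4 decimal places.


Step 1: H is diagonal, so H^(-1) * g = [-0.2955, -0.0467].
Step 2: g^T H^(-1) g = sum_i g_i^2 / H_ii
  = (-3.2502)^2/11 + (-0.6069)^2/13
  = 0.9603 + 0.0283 = 0.9887
Step 3: Objective decrease = 0.5 * g^T H^(-1) g = 0.4943


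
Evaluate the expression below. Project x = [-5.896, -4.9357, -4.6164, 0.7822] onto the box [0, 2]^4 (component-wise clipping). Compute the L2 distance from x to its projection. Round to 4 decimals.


Project each component onto [0, 2].
clip(-5.896) = 0.0, clip(-4.9357) = 0.0, clip(-4.6164) = 0.0, clip(0.7822) = 0.7822
Projection = [0.0, 0.0, 0.0, 0.7822]
Squared diffs: [34.7628, 24.3611, 21.3111, 0.0]
Distance = sqrt(80.435) = 8.9686


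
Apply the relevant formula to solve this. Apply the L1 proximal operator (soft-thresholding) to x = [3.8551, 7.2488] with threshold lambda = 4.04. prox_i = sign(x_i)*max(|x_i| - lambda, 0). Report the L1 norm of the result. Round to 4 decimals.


Soft-thresholding with lambda = 4.04:
prox(3.8551) = sign(3.8551)*max(|3.8551| - 4.04, 0) = 0.0
prox(7.2488) = sign(7.2488)*max(|7.2488| - 4.04, 0) = 3.2088
prox(x) = [0.0, 3.2088]
||prox(x)||_1 = 0.0 + 3.2088 = 3.2088


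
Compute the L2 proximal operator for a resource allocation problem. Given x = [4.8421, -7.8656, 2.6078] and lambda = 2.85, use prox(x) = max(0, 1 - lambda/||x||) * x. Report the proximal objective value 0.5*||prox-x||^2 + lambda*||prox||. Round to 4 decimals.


Step 1: Compute ||x||.
||x|| = 9.5976
Step 2: Compute scaling factor.
scale = max(0, 1 - 2.85/9.5976) = 0.7031
Step 3: prox(x) = [3.4042, -5.5299, 1.8334]
||prox(x)|| = 6.7476
Step 4: Proximal objective.
0.5*||prox-x||^2 = 4.0613
lambda*||prox|| = 19.2307
Total = 23.292


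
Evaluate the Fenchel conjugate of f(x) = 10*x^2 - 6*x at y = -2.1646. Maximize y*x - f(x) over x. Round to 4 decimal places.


f*(y) = sup_x {y*x - a*x^2 - b*x} = sup_x {(y-b)*x - a*x^2}
FOC: (y - b) - 2a*x = 0 => x* = (y - b)/(2a)
x* = (-2.1646 + 6)/(2*10) = 0.1918
f*(-2.1646) = (y-b)^2/(4a) = (-2.1646 + 6)^2/(4*10)
= 14.7103/40 = 0.3678


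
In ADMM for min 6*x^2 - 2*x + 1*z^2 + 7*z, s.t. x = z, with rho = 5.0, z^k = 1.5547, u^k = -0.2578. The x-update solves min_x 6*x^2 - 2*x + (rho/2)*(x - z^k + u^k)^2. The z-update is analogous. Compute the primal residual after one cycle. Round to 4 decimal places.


ADMM iteration with rho = 5.0, z^k = 1.5547, u^k = -0.2578
Step 1: x-update.
Minimize 6*x^2 - 2*x + (5.0/2)*(x - 1.5547 - 0.2578)^2
FOC: (2*6 + 5.0)*x = 2 + 5.0*(1.5547 + 0.2578)
x^{k+1} = 0.6507
Step 2: z-update.
Minimize 1*z^2 + 7*z + (5.0/2)*(0.6507 - z - 0.2578)^2
FOC: (2*1 + 5.0)*z = -7 + 5.0*(0.6507 - 0.2578)
z^{k+1} = -0.7193
Step 3: u-update.
u^{k+1} = -0.2578 + 0.6507 + 0.7193 = 1.1123
Step 4: Primal residual = |0.6507 + 0.7193| = 1.3701


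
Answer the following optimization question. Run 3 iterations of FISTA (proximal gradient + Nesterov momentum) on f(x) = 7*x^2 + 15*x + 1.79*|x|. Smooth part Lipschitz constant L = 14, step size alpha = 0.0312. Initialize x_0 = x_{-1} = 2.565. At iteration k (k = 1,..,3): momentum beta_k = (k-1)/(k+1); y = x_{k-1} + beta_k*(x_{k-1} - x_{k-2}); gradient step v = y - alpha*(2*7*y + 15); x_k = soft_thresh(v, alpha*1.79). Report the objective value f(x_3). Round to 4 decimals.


FISTA on f(x) = 7*x^2 + 15*x + 1.79*|x|
L = 14, alpha = 0.0312
Iteration 1: beta = 0.0, y = 2.565 + 0.0*(2.565 - 2.565) = 2.565
  grad(y) = 50.91, v = y - alpha*grad = 0.9766
  prox(v) = soft_thresh(0.9766, 0.0558) = 0.9208
Iteration 2: beta = 0.3333, y = 0.9208 + 0.3333*(0.9208 - 2.565) = 0.3727
  grad(y) = 20.2175, v = y - alpha*grad = -0.2581
  prox(v) = soft_thresh(-0.2581, 0.0558) = -0.2023
Iteration 3: beta = 0.5, y = -0.2023 + 0.5*(-0.2023 - 0.9208) = -0.7638
  grad(y) = 4.3072, v = y - alpha*grad = -0.8982
  prox(v) = soft_thresh(-0.8982, 0.0558) = -0.8423
f(x_3) = 7*(-0.8423)^2 + 15*(-0.8423) + 1.79*|-0.8423| = -6.1605


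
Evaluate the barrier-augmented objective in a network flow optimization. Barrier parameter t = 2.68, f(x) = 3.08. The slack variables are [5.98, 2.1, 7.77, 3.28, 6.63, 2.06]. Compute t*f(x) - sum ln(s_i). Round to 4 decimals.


Step 1: Compute log-barrier.
ln values: [1.7884, 0.7419, 2.0503, 1.1878, 1.8916, 0.7227]
phi = -(1.7884 + 0.7419 + 2.0503 + 1.1878 + 1.8916 + 0.7227) = -8.3828
Step 2: Compute augmented objective.
t*f(x) = 2.68*3.08 = 8.2544
Total = 8.2544 - 8.3828 = -0.1284


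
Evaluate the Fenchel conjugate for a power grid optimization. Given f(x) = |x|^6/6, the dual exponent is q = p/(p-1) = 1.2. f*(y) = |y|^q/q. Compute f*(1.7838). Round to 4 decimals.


The conjugate exponent q satisfies 1/p + 1/q = 1.
p = 6, so q = 6/(6 - 1) = 1.2
|y|^q = 1.7838^1.2 = 2.0027
f*(1.7838) = 2.0027 / 1.2 = 1.6689


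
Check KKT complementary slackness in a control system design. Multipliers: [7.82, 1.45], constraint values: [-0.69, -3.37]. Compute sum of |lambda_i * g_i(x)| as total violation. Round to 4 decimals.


KKT complementary slackness check:
lambda_1 * g_1 = 7.82 * -0.69 = -5.3958
lambda_2 * g_2 = 1.45 * -3.37 = -4.8865
Total violation = 5.3958 + 4.8865 = 10.2823


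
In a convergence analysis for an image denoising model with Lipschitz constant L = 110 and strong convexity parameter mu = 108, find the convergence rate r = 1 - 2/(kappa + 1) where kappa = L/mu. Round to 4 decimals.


Step 1: Compute the condition number.
kappa = L/mu = 110/108 = 1.0185
Step 2: Compute the convergence rate.
r = 1 - 2/(kappa + 1) = 1 - 2*mu/(L + mu) = (L - mu)/(L + mu) = 2/218 = 0.0092


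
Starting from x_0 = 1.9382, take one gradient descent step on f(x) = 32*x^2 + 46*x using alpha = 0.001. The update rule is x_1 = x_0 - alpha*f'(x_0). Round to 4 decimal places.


We compute the gradient at x_0 and apply the update.
f'(x) = 64*x + 46
f'(1.9382) = 64*1.9382 + 46 = 170.0448
x_1 = 1.9382 - 0.001*170.0448 = 1.7682


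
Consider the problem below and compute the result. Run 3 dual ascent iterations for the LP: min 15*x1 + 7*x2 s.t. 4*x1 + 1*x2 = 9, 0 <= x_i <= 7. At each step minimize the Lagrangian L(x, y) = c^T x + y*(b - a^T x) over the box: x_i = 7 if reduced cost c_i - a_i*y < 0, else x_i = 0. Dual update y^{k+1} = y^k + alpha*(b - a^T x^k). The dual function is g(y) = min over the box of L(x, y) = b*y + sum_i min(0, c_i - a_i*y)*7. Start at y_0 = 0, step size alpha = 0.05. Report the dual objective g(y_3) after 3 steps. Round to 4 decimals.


Dual ascent for LP: min 15*x1 + 7*x2, 4*x1 + 1*x2 = 9, 0 <= x_i <= 7
Step 1: y^k = 0.0, reduced costs: (15.0, 7.0)
  x^k = (0.0, 0.0), subgradient = b - a^T x = 9.0
  y^{k+1} = 0.0 + 0.05*9.0 = 0.45
Step 2: y^k = 0.45, reduced costs: (13.2, 6.55)
  x^k = (0.0, 0.0), subgradient = b - a^T x = 9.0
  y^{k+1} = 0.45 + 0.05*9.0 = 0.9
Step 3: y^k = 0.9, reduced costs: (11.4, 6.1)
  x^k = (0.0, 0.0), subgradient = b - a^T x = 9.0
  y^{k+1} = 0.9 + 0.05*9.0 = 1.35
Dual objective at y_3 = 1.35: reduced costs (9.6, 5.65), box minimizer x = (0.0, 0.0)
g(y_3) = b*y + (c1 - a1*y)*x1 + (c2 - a2*y)*x2 = 9*1.35 + 9.6*0.0 + 5.65*0.0 = 12.15 + 0.0 + 0.0 = 12.15


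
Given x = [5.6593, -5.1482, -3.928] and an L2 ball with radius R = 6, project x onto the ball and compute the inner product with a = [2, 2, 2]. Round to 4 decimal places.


Step 1: Compute ||x|| (intermediates to 6 decimals).
||x|| = sqrt(5.6593^2 + (-5.1482)^2 + (-3.928)^2) = 8.600048
Step 2: Project.
Since ||x|| > R, scale = R/||x|| = 6/8.600048 = 0.697671, proj(x) = scale * x
proj(x) = [3.948329, -3.59175, -2.740452]
Step 3: Dot product.
a^T * proj(x) = 2*3.948329 + 2*(-3.59175) + 2*(-2.740452) = -4.7677


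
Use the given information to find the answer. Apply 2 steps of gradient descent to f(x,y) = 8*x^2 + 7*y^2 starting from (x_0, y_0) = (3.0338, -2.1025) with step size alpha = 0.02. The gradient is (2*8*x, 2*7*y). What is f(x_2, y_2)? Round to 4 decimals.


Gradient descent on f(x,y) = 8*x^2 + 7*y^2.
Starting point: (3.0338, -2.1025), alpha = 0.02
Step 1: grad_x = 2*8*3.0338 = 48.5408, grad_y = 2*7*-2.1025 = -29.435
  x_1 = 3.0338 - 0.02*48.5408 = 2.063
  y_1 = -2.1025 - 0.02*-29.435 = -1.5138
Step 2: grad_x = 2*8*2.063 = 33.0077, grad_y = 2*7*-1.5138 = -21.1932
  x_2 = 2.063 - 0.02*33.0077 = 1.4028
  y_2 = -1.5138 - 0.02*-21.1932 = -1.0899
f(1.4028, -1.0899) = 8*1.4028^2 + 7*(-1.0899)^2 = 24.0592


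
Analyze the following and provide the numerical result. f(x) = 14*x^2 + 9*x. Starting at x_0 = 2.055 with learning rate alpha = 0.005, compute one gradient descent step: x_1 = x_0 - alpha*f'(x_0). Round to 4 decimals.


We compute the gradient at x_0 and apply the update.
f'(x) = 28*x + 9
f'(2.055) = 28*2.055 + 9 = 66.54
x_1 = 2.055 - 0.005*66.54 = 1.7223


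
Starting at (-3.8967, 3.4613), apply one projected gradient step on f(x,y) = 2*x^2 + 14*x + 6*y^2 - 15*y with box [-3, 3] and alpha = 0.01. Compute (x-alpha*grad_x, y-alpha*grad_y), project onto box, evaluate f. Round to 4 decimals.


Step 1: Compute gradient at (-3.8967, 3.4613).
grad_x = 2*2*-3.8967 + 14 = -1.5868
grad_y = 2*6*3.4613 - 15 = 26.5356
Step 2: Gradient step.
x_raw = -3.8967 - 0.01*-1.5868 = -3.8808
y_raw = 3.4613 - 0.01*26.5356 = 3.1959
Step 3: Project onto [-3, 3].
x_proj = clip(-3.8808) = -3.0
y_proj = clip(3.1959) = 3.0
Step 4: Evaluate f.
f(-3.0, 3.0) = -15.0


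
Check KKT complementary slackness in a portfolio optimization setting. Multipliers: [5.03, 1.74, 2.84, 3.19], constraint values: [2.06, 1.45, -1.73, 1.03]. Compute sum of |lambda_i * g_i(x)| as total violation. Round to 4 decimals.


KKT complementary slackness check:
lambda_1 * g_1 = 5.03 * 2.06 = 10.3618
lambda_2 * g_2 = 1.74 * 1.45 = 2.523
lambda_3 * g_3 = 2.84 * -1.73 = -4.9132
lambda_4 * g_4 = 3.19 * 1.03 = 3.2857
Total violation = 10.3618 + 2.523 + 4.9132 + 3.2857 = 21.0837


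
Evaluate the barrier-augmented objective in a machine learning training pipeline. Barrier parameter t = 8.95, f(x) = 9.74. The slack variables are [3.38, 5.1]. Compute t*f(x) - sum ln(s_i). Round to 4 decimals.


Step 1: Compute log-barrier.
ln values: [1.2179, 1.6292]
phi = -(1.2179 + 1.6292) = -2.8471
Step 2: Compute augmented objective.
t*f(x) = 8.95*9.74 = 87.173
Total = 87.173 - 2.8471 = 84.3259


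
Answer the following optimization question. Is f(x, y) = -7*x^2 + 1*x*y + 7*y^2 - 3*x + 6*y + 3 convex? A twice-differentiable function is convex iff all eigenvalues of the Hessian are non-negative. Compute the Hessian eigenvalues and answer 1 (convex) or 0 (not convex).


The Hessian of f(x,y) = -7*x^2 + 1*x*y + 7*y^2 - 3*x + 6*y + 3 is:
H = [[-14, 1], [1, 14]]
Trace = -14 + 14 = 0
Determinant = -14*14 - (1)^2 = -197
Discriminant = (0)^2 - 4*-197 = 788.0
Eigenvalues: lambda_1 = -14.0357, lambda_2 = 14.0357
The function is not convex.

0


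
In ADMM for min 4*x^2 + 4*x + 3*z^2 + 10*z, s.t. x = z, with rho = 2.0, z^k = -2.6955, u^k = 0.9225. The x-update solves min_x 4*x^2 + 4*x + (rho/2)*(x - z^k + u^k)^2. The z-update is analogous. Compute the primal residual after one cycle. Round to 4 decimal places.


ADMM iteration with rho = 2.0, z^k = -2.6955, u^k = 0.9225
Step 1: x-update.
Minimize 4*x^2 + 4*x + (2.0/2)*(x + 2.6955 + 0.9225)^2
FOC: (2*4 + 2.0)*x = -4 + 2.0*(-2.6955 - 0.9225)
x^{k+1} = -1.1236
Step 2: z-update.
Minimize 3*z^2 + 10*z + (2.0/2)*(-1.1236 - z + 0.9225)^2
FOC: (2*3 + 2.0)*z = -10 + 2.0*(-1.1236 + 0.9225)
z^{k+1} = -1.3003
Step 3: u-update.
u^{k+1} = 0.9225 - 1.1236 + 1.3003 = 1.0992
Step 4: Primal residual = |-1.1236 + 1.3003| = 0.1767


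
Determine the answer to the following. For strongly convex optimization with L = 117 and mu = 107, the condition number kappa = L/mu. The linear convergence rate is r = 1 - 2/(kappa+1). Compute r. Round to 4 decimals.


Step 1: Compute the condition number.
kappa = L/mu = 117/107 = 1.0935
Step 2: Compute the convergence rate.
r = 1 - 2/(kappa + 1) = 1 - 2*mu/(L + mu) = (L - mu)/(L + mu) = 10/224 = 0.0446


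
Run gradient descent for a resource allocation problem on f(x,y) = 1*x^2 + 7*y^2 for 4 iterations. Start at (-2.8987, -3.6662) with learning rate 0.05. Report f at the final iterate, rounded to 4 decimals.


Gradient descent on f(x,y) = 1*x^2 + 7*y^2.
Starting point: (-2.8987, -3.6662), alpha = 0.05
Step 1: grad_x = 2*1*-2.8987 = -5.7974, grad_y = 2*7*-3.6662 = -51.3268
  x_1 = -2.8987 - 0.05*-5.7974 = -2.6088
  y_1 = -3.6662 - 0.05*-51.3268 = -1.0999
Step 2: grad_x = 2*1*-2.6088 = -5.2177, grad_y = 2*7*-1.0999 = -15.398
  x_2 = -2.6088 - 0.05*-5.2177 = -2.3479
  y_2 = -1.0999 - 0.05*-15.398 = -0.33
Step 3: grad_x = 2*1*-2.3479 = -4.6959, grad_y = 2*7*-0.33 = -4.6194
  x_3 = -2.3479 - 0.05*-4.6959 = -2.1132
  y_3 = -0.33 - 0.05*-4.6194 = -0.099
Step 4: grad_x = 2*1*-2.1132 = -4.2263, grad_y = 2*7*-0.099 = -1.3858
  x_4 = -2.1132 - 0.05*-4.2263 = -1.9018
  y_4 = -0.099 - 0.05*-1.3858 = -0.0297
f(-1.9018, -0.0297) = 1*(-1.9018)^2 + 7*(-0.0297)^2 = 3.6232


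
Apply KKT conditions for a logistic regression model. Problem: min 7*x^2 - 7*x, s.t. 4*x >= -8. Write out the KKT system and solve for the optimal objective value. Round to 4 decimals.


Step 1: Try lambda = 0 (constraint inactive).
Stationarity: 2*7*x - 7 = 0
x* = 7/(2*7) = 0.5
Check constraint: 4*0.5 = 2.0 >= -8 -- satisfied.
Step 2: Compute optimal value.
f(x*) = 7*0.5^2 - 7*0.5 = -1.75


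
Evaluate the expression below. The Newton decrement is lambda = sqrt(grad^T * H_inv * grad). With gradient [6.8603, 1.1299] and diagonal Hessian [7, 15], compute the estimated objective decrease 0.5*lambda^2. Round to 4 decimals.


Step 1: H is diagonal, so H^(-1) * g = [0.98, 0.0753].
Step 2: g^T H^(-1) g = sum_i g_i^2 / H_ii
  = (6.8603)^2/7 + (1.1299)^2/15
  = 6.7234 + 0.0851 = 6.8085
Step 3: Objective decrease = 0.5 * g^T H^(-1) g = 3.4042


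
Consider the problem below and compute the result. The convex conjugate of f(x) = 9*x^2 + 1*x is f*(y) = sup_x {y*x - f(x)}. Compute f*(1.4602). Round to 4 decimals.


f*(y) = sup_x {y*x - a*x^2 - b*x} = sup_x {(y-b)*x - a*x^2}
FOC: (y - b) - 2a*x = 0 => x* = (y - b)/(2a)
x* = (1.4602 - 1)/(2*9) = 0.0256
f*(1.4602) = (y-b)^2/(4a) = (1.4602 - 1)^2/(4*9)
= 0.2118/36 = 0.0059


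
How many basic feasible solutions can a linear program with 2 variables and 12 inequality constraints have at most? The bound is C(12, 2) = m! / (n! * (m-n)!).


Each vertex corresponds to some choice of n active constraints out of m, so the number of vertices is at most C(m, n) = m! / (n!(m-n)!).
m = 12, n = 2
Numerator: 12 * 11
Denominator: 2! = 2
C(12, 2) = 66


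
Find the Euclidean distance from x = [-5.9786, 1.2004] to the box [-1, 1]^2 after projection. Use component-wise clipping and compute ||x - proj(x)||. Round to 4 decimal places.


Project each component onto [-1, 1].
clip(-5.9786) = -1.0, clip(1.2004) = 1.0
Projection = [-1.0, 1.0]
Squared diffs: [24.7865, 0.0402]
Distance = sqrt(24.8267) = 4.9826


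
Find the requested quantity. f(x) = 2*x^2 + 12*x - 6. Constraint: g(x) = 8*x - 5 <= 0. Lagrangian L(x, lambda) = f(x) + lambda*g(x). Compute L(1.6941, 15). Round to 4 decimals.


Step 1: Evaluate f(x).
f(1.6941) = 2*1.6941^2 + 12*1.6941 - 6 = 20.0691
Step 2: Evaluate g(x).
g(1.6941) = 8*1.6941 - 5 = 8.5528
Step 3: Compute Lagrangian.
L = 20.0691 + 15*8.5528 = 148.3611


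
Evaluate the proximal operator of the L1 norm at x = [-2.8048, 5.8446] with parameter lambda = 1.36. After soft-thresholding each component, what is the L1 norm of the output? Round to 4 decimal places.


Soft-thresholding with lambda = 1.36:
prox(-2.8048) = sign(-2.8048)*max(|-2.8048| - 1.36, 0) = -1.4448
prox(5.8446) = sign(5.8446)*max(|5.8446| - 1.36, 0) = 4.4846
prox(x) = [-1.4448, 4.4846]
||prox(x)||_1 = 1.4448 + 4.4846 = 5.9294


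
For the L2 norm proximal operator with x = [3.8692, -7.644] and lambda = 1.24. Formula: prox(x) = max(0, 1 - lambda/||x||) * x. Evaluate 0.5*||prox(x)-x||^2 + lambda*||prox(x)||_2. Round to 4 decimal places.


Step 1: Compute ||x||.
||x|| = 8.5675
Step 2: Compute scaling factor.
scale = max(0, 1 - 1.24/8.5675) = 0.8553
Step 3: prox(x) = [3.3092, -6.5377]
||prox(x)|| = 7.3275
Step 4: Proximal objective.
0.5*||prox-x||^2 = 0.7688
lambda*||prox|| = 9.0861
Total = 9.8549


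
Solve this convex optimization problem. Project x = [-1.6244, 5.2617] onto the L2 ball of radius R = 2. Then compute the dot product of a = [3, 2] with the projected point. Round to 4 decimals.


Step 1: Compute ||x|| (intermediates to 6 decimals).
||x|| = sqrt((-1.6244)^2 + 5.2617^2) = 5.506738
Step 2: Project.
Since ||x|| > R, scale = R/||x|| = 2/5.506738 = 0.363191, proj(x) = scale * x
proj(x) = [-0.589967, 1.911002]
Step 3: Dot product.
a^T * proj(x) = 3*(-0.589967) + 2*1.911002 = 2.0521


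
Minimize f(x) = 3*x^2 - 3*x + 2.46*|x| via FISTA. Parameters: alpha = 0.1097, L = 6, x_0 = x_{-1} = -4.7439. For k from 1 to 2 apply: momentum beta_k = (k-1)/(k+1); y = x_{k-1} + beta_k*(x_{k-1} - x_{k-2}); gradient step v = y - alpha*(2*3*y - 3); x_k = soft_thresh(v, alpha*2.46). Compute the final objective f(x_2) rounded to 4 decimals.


FISTA on f(x) = 3*x^2 - 3*x + 2.46*|x|
L = 6, alpha = 0.1097
Iteration 1: beta = 0.0, y = -4.7439 + 0.0*(-4.7439 + 4.7439) = -4.7439
  grad(y) = -31.4634, v = y - alpha*grad = -1.2924
  prox(v) = soft_thresh(-1.2924, 0.2699) = -1.0225
Iteration 2: beta = 0.3333, y = -1.0225 + 0.3333*(-1.0225 + 4.7439) = 0.218
  grad(y) = -1.6922, v = y - alpha*grad = 0.4036
  prox(v) = soft_thresh(0.4036, 0.2699) = 0.1337
f(x_2) = 3*0.1337^2 - 3*0.1337 + 2.46*|0.1337| = -0.0186


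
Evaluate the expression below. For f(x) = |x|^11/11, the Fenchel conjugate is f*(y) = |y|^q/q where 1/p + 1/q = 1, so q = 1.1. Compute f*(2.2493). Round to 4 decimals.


The conjugate exponent q satisfies 1/p + 1/q = 1.
p = 11, so q = 11/(11 - 1) = 1.1
|y|^q = 2.2493^1.1 = 2.4392
f*(2.2493) = 2.4392 / 1.1 = 2.2175


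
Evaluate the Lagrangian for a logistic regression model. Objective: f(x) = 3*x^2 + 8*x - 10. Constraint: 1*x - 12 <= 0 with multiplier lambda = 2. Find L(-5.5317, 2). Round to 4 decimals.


Step 1: Evaluate f(x).
f(-5.5317) = 3*(-5.5317)^2 + 8*(-5.5317) - 10 = 37.5455
Step 2: Evaluate g(x).
g(-5.5317) = 1*-5.5317 - 12 = -17.5317
Step 3: Compute Lagrangian.
L = 37.5455 + 2*-17.5317 = 2.4821


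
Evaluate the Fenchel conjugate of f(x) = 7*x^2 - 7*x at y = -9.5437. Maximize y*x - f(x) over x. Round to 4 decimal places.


f*(y) = sup_x {y*x - a*x^2 - b*x} = sup_x {(y-b)*x - a*x^2}
FOC: (y - b) - 2a*x = 0 => x* = (y - b)/(2a)
x* = (-9.5437 + 7)/(2*7) = -0.1817
f*(-9.5437) = (y-b)^2/(4a) = (-9.5437 + 7)^2/(4*7)
= 6.4704/28 = 0.2311


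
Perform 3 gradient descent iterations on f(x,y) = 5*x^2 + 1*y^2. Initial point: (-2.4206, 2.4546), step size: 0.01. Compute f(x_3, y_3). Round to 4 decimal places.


Gradient descent on f(x,y) = 5*x^2 + 1*y^2.
Starting point: (-2.4206, 2.4546), alpha = 0.01
Step 1: grad_x = 2*5*-2.4206 = -24.206, grad_y = 2*1*2.4546 = 4.9092
  x_1 = -2.4206 - 0.01*-24.206 = -2.1785
  y_1 = 2.4546 - 0.01*4.9092 = 2.4055
Step 2: grad_x = 2*5*-2.1785 = -21.7854, grad_y = 2*1*2.4055 = 4.811
  x_2 = -2.1785 - 0.01*-21.7854 = -1.9607
  y_2 = 2.4055 - 0.01*4.811 = 2.3574
Step 3: grad_x = 2*5*-1.9607 = -19.6069, grad_y = 2*1*2.3574 = 4.7148
  x_3 = -1.9607 - 0.01*-19.6069 = -1.7646
  y_3 = 2.3574 - 0.01*4.7148 = 2.3102
f(-1.7646, 2.3102) = 5*(-1.7646)^2 + 1*2.3102^2 = 20.9066


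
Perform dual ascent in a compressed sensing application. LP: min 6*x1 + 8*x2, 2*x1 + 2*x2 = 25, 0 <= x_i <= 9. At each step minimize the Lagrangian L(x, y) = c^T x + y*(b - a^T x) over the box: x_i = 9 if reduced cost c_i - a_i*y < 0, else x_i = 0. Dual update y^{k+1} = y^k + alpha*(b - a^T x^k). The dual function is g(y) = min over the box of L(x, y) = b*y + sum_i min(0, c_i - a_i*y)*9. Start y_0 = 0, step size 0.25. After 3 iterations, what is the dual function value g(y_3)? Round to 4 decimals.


Dual ascent for LP: min 6*x1 + 8*x2, 2*x1 + 2*x2 = 25, 0 <= x_i <= 9
Step 1: y^k = 0.0, reduced costs: (6.0, 8.0)
  x^k = (0.0, 0.0), subgradient = b - a^T x = 25.0
  y^{k+1} = 0.0 + 0.25*25.0 = 6.25
Step 2: y^k = 6.25, reduced costs: (-6.5, -4.5)
  x^k = (9.0, 9.0), subgradient = b - a^T x = -11.0
  y^{k+1} = 6.25 + 0.25*-11.0 = 3.5
Step 3: y^k = 3.5, reduced costs: (-1.0, 1.0)
  x^k = (9.0, 0.0), subgradient = b - a^T x = 7.0
  y^{k+1} = 3.5 + 0.25*7.0 = 5.25
Dual objective at y_3 = 5.25: reduced costs (-4.5, -2.5), box minimizer x = (9.0, 9.0)
g(y_3) = b*y + (c1 - a1*y)*x1 + (c2 - a2*y)*x2 = 25*5.25 + (-4.5)*9.0 + (-2.5)*9.0 = 131.25 - 40.5 - 22.5 = 68.25


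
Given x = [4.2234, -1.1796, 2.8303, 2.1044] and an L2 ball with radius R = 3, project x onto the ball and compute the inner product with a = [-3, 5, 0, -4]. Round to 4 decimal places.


Step 1: Compute ||x|| (intermediates to 6 decimals).
||x|| = sqrt(4.2234^2 + (-1.1796)^2 + 2.8303^2 + 2.1044^2) = 5.627403
Step 2: Project.
Since ||x|| > R, scale = R/||x|| = 3/5.627403 = 0.533106, proj(x) = scale * x
proj(x) = [2.25152, -0.628852, 1.50885, 1.121868]
Step 3: Dot product.
a^T * proj(x) = -3*2.25152 + 5*(-0.628852) + 0*1.50885 - 4*1.121868 = -14.3863


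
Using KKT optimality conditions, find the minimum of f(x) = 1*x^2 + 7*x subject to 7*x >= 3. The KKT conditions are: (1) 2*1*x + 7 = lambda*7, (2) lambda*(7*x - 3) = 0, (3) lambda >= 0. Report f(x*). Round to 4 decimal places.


Step 1: Try lambda = 0 (constraint inactive).
x_unc = -7/(2*1) = -3.5
Check: 7*-3.5 = -24.5 < 3 -- violated!
Step 2: Constraint must be active: 7*x = 3
x* = 3/7 = 0.4286 (rounded; the exact value 3/7 is used below)
lambda = (2*1*(3/7) + 7)/7 = 1.1224
Step 3: Compute optimal value.
f(x*) = 1*(3/7)^2 + 7*(3/7) = 3.1837


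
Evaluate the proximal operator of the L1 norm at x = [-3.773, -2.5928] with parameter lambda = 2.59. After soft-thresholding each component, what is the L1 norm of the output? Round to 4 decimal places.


Soft-thresholding with lambda = 2.59:
prox(-3.773) = sign(-3.773)*max(|-3.773| - 2.59, 0) = -1.183
prox(-2.5928) = sign(-2.5928)*max(|-2.5928| - 2.59, 0) = -0.0028
prox(x) = [-1.183, -0.0028]
||prox(x)||_1 = 1.183 + 0.0028 = 1.1858


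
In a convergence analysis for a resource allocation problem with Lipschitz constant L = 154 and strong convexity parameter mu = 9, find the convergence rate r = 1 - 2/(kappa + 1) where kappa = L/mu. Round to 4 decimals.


Step 1: Compute the condition number.
kappa = L/mu = 154/9 = 17.1111
Step 2: Compute the convergence rate.
r = 1 - 2/(kappa + 1) = 1 - 2*mu/(L + mu) = (L - mu)/(L + mu) = 145/163 = 0.8896


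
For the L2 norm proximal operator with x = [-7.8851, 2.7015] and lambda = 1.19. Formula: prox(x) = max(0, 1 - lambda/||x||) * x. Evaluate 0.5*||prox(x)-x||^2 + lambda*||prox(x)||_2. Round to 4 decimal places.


Step 1: Compute ||x||.
||x|| = 8.335
Step 2: Compute scaling factor.
scale = max(0, 1 - 1.19/8.335) = 0.8572
Step 3: prox(x) = [-6.7593, 2.3158]
||prox(x)|| = 7.145
Step 4: Proximal objective.
0.5*||prox-x||^2 = 0.7081
lambda*||prox|| = 8.5026
Total = 9.2106


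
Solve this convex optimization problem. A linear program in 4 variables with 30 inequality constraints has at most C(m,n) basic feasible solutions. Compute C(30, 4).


Each vertex corresponds to some choice of n active constraints out of m, so the number of vertices is at most C(m, n) = m! / (n!(m-n)!).
m = 30, n = 4
Numerator: 30 * 29 * 28 * 27
Denominator: 4! = 24
C(30, 4) = 27405


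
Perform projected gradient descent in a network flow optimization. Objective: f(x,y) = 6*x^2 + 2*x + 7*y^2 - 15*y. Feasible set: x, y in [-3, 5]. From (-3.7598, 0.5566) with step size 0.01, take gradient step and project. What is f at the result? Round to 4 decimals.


Step 1: Compute gradient at (-3.7598, 0.5566).
grad_x = 2*6*-3.7598 + 2 = -43.1176
grad_y = 2*7*0.5566 - 15 = -7.2076
Step 2: Gradient step.
x_raw = -3.7598 - 0.01*-43.1176 = -3.3286
y_raw = 0.5566 - 0.01*-7.2076 = 0.6287
Step 3: Project onto [-3, 5].
x_proj = clip(-3.3286) = -3.0
y_proj = clip(0.6287) = 0.6287
Step 4: Evaluate f.
f(-3.0, 0.6287) = 41.3365


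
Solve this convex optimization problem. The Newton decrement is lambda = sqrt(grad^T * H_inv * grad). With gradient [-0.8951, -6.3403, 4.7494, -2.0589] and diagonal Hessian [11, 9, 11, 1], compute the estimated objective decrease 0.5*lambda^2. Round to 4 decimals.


Step 1: H is diagonal, so H^(-1) * g = [-0.0814, -0.7045, 0.4318, -2.0589].
Step 2: g^T H^(-1) g = sum_i g_i^2 / H_ii
  = (-0.8951)^2/11 + (-6.3403)^2/9 + (4.7494)^2/11 + (-2.0589)^2/1
  = 0.0728 + 4.4666 + 2.0506 + 4.2391 = 10.8291
Step 3: Objective decrease = 0.5 * g^T H^(-1) g = 5.4146


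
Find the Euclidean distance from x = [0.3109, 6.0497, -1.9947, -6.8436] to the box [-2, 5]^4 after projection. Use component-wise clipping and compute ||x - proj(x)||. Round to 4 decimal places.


Project each component onto [-2, 5].
clip(0.3109) = 0.3109, clip(6.0497) = 5.0, clip(-1.9947) = -1.9947, clip(-6.8436) = -2.0
Projection = [0.3109, 5.0, -1.9947, -2.0]
Squared diffs: [0.0, 1.1019, 0.0, 23.4605]
Distance = sqrt(24.5624) = 4.956


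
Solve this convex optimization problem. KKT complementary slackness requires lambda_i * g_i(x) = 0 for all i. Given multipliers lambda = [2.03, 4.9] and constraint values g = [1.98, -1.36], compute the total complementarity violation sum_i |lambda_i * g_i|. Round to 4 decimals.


KKT complementary slackness check:
lambda_1 * g_1 = 2.03 * 1.98 = 4.0194
lambda_2 * g_2 = 4.9 * -1.36 = -6.664
Total violation = 4.0194 + 6.664 = 10.6834


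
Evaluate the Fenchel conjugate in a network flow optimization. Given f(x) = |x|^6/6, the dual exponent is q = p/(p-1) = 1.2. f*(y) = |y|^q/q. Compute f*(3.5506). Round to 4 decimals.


The conjugate exponent q satisfies 1/p + 1/q = 1.
p = 6, so q = 6/(6 - 1) = 1.2
|y|^q = 3.5506^1.2 = 4.5747
f*(3.5506) = 4.5747 / 1.2 = 3.8122


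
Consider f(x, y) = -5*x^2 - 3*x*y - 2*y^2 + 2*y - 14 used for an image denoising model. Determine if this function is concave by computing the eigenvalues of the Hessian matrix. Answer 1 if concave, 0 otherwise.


The Hessian of f(x,y) = -5*x^2 - 3*x*y - 2*y^2 + 2*y - 14 is:
H = [[-10, -3], [-3, -4]]
Trace = -10 - 4 = -14
Determinant = -10*-4 - (-3)^2 = 31
Discriminant = (-14)^2 - 4*31 = 72.0
Eigenvalues: lambda_1 = -11.2426, lambda_2 = -2.7574
The function is concave.

1


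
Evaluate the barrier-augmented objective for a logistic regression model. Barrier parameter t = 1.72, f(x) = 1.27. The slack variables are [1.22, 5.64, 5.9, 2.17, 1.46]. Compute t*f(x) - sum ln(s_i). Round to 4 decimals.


Step 1: Compute log-barrier.
ln values: [0.1989, 1.7299, 1.775, 0.7747, 0.3784]
phi = -(0.1989 + 1.7299 + 1.775 + 0.7747 + 0.3784) = -4.8569
Step 2: Compute augmented objective.
t*f(x) = 1.72*1.27 = 2.1844
Total = 2.1844 - 4.8569 = -2.6725


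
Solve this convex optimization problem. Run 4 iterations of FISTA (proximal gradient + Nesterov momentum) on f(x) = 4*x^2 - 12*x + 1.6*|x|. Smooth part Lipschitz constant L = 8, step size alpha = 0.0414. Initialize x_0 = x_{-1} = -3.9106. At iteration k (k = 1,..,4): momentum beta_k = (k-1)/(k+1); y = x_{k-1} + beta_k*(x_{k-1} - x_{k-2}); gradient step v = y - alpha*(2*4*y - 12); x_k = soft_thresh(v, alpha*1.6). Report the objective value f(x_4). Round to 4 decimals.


FISTA on f(x) = 4*x^2 - 12*x + 1.6*|x|
L = 8, alpha = 0.0414
Iteration 1: beta = 0.0, y = -3.9106 + 0.0*(-3.9106 + 3.9106) = -3.9106
  grad(y) = -43.2848, v = y - alpha*grad = -2.1186
  prox(v) = soft_thresh(-2.1186, 0.0662) = -2.0524
Iteration 2: beta = 0.3333, y = -2.0524 + 0.3333*(-2.0524 + 3.9106) = -1.433
  grad(y) = -23.4637, v = y - alpha*grad = -0.4616
  prox(v) = soft_thresh(-0.4616, 0.0662) = -0.3953
Iteration 3: beta = 0.5, y = -0.3953 + 0.5*(-0.3953 + 2.0524) = 0.4332
  grad(y) = -8.5344, v = y - alpha*grad = 0.7865
  prox(v) = soft_thresh(0.7865, 0.0662) = 0.7203
Iteration 4: beta = 0.6, y = 0.7203 + 0.6*(0.7203 + 0.3953) = 1.3896
  grad(y) = -0.8828, v = y - alpha*grad = 1.4262
  prox(v) = soft_thresh(1.4262, 0.0662) = 1.36
f(x_4) = 4*1.36^2 - 12*1.36 + 1.6*|1.36| = -6.7456


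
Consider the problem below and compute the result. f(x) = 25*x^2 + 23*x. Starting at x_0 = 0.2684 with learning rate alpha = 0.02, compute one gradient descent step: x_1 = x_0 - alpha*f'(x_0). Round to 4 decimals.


We compute the gradient at x_0 and apply the update.
f'(x) = 50*x + 23
f'(0.2684) = 50*0.2684 + 23 = 36.42
x_1 = 0.2684 - 0.02*36.42 = -0.46


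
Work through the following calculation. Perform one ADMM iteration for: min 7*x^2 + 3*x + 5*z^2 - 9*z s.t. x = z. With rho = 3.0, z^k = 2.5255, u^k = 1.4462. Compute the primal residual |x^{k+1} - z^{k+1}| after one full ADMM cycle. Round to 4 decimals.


ADMM iteration with rho = 3.0, z^k = 2.5255, u^k = 1.4462
Step 1: x-update.
Minimize 7*x^2 + 3*x + (3.0/2)*(x - 2.5255 + 1.4462)^2
FOC: (2*7 + 3.0)*x = -3 + 3.0*(2.5255 - 1.4462)
x^{k+1} = 0.014
Step 2: z-update.
Minimize 5*z^2 - 9*z + (3.0/2)*(0.014 - z + 1.4462)^2
FOC: (2*5 + 3.0)*z = 9 + 3.0*(0.014 + 1.4462)
z^{k+1} = 1.0293
Step 3: u-update.
u^{k+1} = 1.4462 + 0.014 - 1.0293 = 0.4309
Step 4: Primal residual = |0.014 - 1.0293| = 1.0153


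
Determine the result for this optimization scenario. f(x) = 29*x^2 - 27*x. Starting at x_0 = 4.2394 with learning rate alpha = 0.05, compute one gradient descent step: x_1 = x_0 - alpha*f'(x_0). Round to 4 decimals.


We compute the gradient at x_0 and apply the update.
f'(x) = 58*x - 27
f'(4.2394) = 58*4.2394 - 27 = 218.8852
x_1 = 4.2394 - 0.05*218.8852 = -6.7049


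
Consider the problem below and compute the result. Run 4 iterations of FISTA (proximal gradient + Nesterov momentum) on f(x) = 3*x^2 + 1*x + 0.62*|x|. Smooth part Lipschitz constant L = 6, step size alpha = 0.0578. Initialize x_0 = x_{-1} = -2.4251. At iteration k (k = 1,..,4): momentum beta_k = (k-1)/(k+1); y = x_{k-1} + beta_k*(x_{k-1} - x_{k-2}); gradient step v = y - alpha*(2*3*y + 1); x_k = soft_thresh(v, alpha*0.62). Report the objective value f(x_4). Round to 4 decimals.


FISTA on f(x) = 3*x^2 + 1*x + 0.62*|x|
L = 6, alpha = 0.0578
Iteration 1: beta = 0.0, y = -2.4251 + 0.0*(-2.4251 + 2.4251) = -2.4251
  grad(y) = -13.5506, v = y - alpha*grad = -1.6419
  prox(v) = soft_thresh(-1.6419, 0.0358) = -1.606
Iteration 2: beta = 0.3333, y = -1.606 + 0.3333*(-1.606 + 2.4251) = -1.333
  grad(y) = -6.9981, v = y - alpha*grad = -0.9285
  prox(v) = soft_thresh(-0.9285, 0.0358) = -0.8927
Iteration 3: beta = 0.5, y = -0.8927 + 0.5*(-0.8927 + 1.606) = -0.536
  grad(y) = -2.2161, v = y - alpha*grad = -0.4079
  prox(v) = soft_thresh(-0.4079, 0.0358) = -0.3721
Iteration 4: beta = 0.6, y = -0.3721 + 0.6*(-0.3721 + 0.8927) = -0.0597
  grad(y) = 0.6416, v = y - alpha*grad = -0.0968
  prox(v) = soft_thresh(-0.0968, 0.0358) = -0.061
f(x_4) = 3*(-0.061)^2 + 1*(-0.061) + 0.62*|-0.061| = -0.012


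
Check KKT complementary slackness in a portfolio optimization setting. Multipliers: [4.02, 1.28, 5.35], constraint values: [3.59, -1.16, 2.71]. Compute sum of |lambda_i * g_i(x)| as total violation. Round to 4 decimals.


KKT complementary slackness check:
lambda_1 * g_1 = 4.02 * 3.59 = 14.4318
lambda_2 * g_2 = 1.28 * -1.16 = -1.4848
lambda_3 * g_3 = 5.35 * 2.71 = 14.4985
Total violation = 14.4318 + 1.4848 + 14.4985 = 30.4151


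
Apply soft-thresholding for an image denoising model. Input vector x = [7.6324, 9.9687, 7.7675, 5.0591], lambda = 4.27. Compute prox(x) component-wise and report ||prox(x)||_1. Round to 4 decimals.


Soft-thresholding with lambda = 4.27:
prox(7.6324) = sign(7.6324)*max(|7.6324| - 4.27, 0) = 3.3624
prox(9.9687) = sign(9.9687)*max(|9.9687| - 4.27, 0) = 5.6987
prox(7.7675) = sign(7.7675)*max(|7.7675| - 4.27, 0) = 3.4975
prox(5.0591) = sign(5.0591)*max(|5.0591| - 4.27, 0) = 0.7891
prox(x) = [3.3624, 5.6987, 3.4975, 0.7891]
||prox(x)||_1 = 3.3624 + 5.6987 + 3.4975 + 0.7891 = 13.3477


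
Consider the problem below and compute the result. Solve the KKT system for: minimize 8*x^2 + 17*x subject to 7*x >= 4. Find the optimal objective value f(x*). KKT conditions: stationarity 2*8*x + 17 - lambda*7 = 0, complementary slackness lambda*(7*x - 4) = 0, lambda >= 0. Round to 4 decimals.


Step 1: Try lambda = 0 (constraint inactive).
x_unc = -17/(2*8) = -1.0625
Check: 7*-1.0625 = -7.4375 < 4 -- violated!
Step 2: Constraint must be active: 7*x = 4
x* = 4/7 = 0.5714 (rounded; the exact value 4/7 is used below)
lambda = (2*8*(4/7) + 17)/7 = 3.7347
Step 3: Compute optimal value.
f(x*) = 8*(4/7)^2 + 17*(4/7) = 12.3265


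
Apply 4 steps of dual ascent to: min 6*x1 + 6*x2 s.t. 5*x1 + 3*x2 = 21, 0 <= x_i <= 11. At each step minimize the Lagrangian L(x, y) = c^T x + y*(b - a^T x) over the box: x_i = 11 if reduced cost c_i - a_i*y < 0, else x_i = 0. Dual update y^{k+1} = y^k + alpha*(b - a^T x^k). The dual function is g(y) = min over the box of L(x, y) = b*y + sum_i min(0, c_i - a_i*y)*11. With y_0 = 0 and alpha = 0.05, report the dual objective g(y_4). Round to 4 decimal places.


Dual ascent for LP: min 6*x1 + 6*x2, 5*x1 + 3*x2 = 21, 0 <= x_i <= 11
Step 1: y^k = 0.0, reduced costs: (6.0, 6.0)
  x^k = (0.0, 0.0), subgradient = b - a^T x = 21.0
  y^{k+1} = 0.0 + 0.05*21.0 = 1.05
Step 2: y^k = 1.05, reduced costs: (0.75, 2.85)
  x^k = (0.0, 0.0), subgradient = b - a^T x = 21.0
  y^{k+1} = 1.05 + 0.05*21.0 = 2.1
Step 3: y^k = 2.1, reduced costs: (-4.5, -0.3)
  x^k = (11.0, 11.0), subgradient = b - a^T x = -67.0
  y^{k+1} = 2.1 + 0.05*-67.0 = -1.25
Step 4: y^k = -1.25, reduced costs: (12.25, 9.75)
  x^k = (0.0, 0.0), subgradient = b - a^T x = 21.0
  y^{k+1} = -1.25 + 0.05*21.0 = -0.2
Dual objective at y_4 = -0.2: reduced costs (7.0, 6.6), box minimizer x = (0.0, 0.0)
g(y_4) = b*y + (c1 - a1*y)*x1 + (c2 - a2*y)*x2 = 21*(-0.2) + 7.0*0.0 + 6.6*0.0 = -4.2 + 0.0 + 0.0 = -4.2


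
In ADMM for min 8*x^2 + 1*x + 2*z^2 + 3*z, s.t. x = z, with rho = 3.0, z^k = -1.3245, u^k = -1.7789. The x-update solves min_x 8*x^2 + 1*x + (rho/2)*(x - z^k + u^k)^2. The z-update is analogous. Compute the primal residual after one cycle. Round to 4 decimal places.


ADMM iteration with rho = 3.0, z^k = -1.3245, u^k = -1.7789
Step 1: x-update.
Minimize 8*x^2 + 1*x + (3.0/2)*(x + 1.3245 - 1.7789)^2
FOC: (2*8 + 3.0)*x = -1 + 3.0*(-1.3245 + 1.7789)
x^{k+1} = 0.0191
Step 2: z-update.
Minimize 2*z^2 + 3*z + (3.0/2)*(0.0191 - z - 1.7789)^2
FOC: (2*2 + 3.0)*z = -3 + 3.0*(0.0191 - 1.7789)
z^{k+1} = -1.1828
Step 3: u-update.
u^{k+1} = -1.7789 + 0.0191 + 1.1828 = -0.577
Step 4: Primal residual = |0.0191 + 1.1828| = 1.2019


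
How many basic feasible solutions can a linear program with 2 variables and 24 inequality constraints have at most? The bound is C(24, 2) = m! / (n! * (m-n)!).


Each vertex corresponds to some choice of n active constraints out of m, so the number of vertices is at most C(m, n) = m! / (n!(m-n)!).
m = 24, n = 2
Numerator: 24 * 23
Denominator: 2! = 2
C(24, 2) = 276


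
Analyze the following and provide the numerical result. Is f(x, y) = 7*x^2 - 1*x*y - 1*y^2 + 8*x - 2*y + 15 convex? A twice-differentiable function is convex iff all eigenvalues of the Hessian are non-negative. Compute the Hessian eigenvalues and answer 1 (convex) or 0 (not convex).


The Hessian of f(x,y) = 7*x^2 - 1*x*y - 1*y^2 + 8*x - 2*y + 15 is:
H = [[14, -1], [-1, -2]]
Trace = 14 - 2 = 12
Determinant = 14*-2 - (-1)^2 = -29
Discriminant = (12)^2 - 4*-29 = 260.0
Eigenvalues: lambda_1 = -2.0623, lambda_2 = 14.0623
The function is not convex.

0
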